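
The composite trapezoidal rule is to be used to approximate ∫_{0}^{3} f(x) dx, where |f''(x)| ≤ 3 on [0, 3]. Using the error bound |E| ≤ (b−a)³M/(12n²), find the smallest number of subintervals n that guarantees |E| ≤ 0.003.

48

Need 81/(12n²) ≤ 0.003.
n² ≥ 81/(12·0.003) = 2250 ⇒ n ≥ 47.4342, so the smallest n is 48.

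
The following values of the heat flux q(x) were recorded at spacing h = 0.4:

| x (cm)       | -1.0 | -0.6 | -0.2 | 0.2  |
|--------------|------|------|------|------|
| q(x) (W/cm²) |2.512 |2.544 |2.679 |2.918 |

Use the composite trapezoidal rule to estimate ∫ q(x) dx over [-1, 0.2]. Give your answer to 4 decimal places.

h = 0.4, n = 3.
(h/2)·[y₀ + 2y₁ + 2y₂ + y₃] = 0.2·(15.876) = 3.1752.

3.1752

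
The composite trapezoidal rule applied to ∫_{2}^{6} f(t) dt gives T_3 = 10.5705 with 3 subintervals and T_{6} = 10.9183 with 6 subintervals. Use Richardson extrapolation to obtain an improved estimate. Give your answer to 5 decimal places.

R = (4·T_{6} − T_3) / 3 = (4·10.9183 − 10.5705)/3 = (33.1027)/3 = 11.03423.

11.03423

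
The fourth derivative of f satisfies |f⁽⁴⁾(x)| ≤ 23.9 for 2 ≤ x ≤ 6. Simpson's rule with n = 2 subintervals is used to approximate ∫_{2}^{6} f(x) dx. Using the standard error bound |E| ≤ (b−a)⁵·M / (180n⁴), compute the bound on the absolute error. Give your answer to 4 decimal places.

8.4978

|E| ≤ (4)⁵·23.9 / (180·2⁴) = 24473.6/2880 = 8.4978.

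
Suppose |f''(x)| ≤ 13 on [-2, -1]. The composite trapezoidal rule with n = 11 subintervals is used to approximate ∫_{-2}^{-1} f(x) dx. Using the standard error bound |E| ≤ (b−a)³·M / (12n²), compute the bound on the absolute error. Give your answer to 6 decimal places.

|E| ≤ (1)³·13 / (12·11²) = 13/1452 = 0.008953.

0.008953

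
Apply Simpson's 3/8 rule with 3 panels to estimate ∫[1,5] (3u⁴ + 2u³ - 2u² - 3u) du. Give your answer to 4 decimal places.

2079.1111

h = (5 − 1)/3 = 1.333333.
Nodes u₀,…,u₃ = 1, 2.333333, 3.666667, 5.
f(u) = 3u⁴ + 2u³ - 2u² - 3u: f₀=0, f₁=96.444444, f₂=602.962963, f₃=2060.
(3h/8)·[f₀ + 3f₁ + 3f₂ + f₃] = 0.5·(4158.222222) = 2079.1111.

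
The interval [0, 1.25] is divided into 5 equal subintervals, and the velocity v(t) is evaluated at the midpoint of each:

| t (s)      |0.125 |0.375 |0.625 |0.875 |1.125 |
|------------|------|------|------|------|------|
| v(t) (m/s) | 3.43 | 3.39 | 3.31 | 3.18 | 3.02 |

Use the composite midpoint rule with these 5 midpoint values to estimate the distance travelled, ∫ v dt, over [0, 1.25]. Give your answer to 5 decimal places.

4.08250

h = 0.25, n = 5.
h·[y(m₁) + y(m₂) + y(m₃) + y(m₄) + y(m₅)] = 0.25·(16.33) = 4.08250.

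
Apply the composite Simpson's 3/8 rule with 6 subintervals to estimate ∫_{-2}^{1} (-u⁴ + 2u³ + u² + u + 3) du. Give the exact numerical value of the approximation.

-3.65625

h = (1 − (-2))/6 = 0.5.
Nodes u₀,…,u₆ = -2, -1.5, -1, -0.5, 0, 0.5, 1.
f(u) = -u⁴ + 2u³ + u² + u + 3: f₀=-27, f₁=-8.0625, f₂=0, f₃=2.4375, f₄=3, f₅=3.9375, f₆=6.
(3h/8)·[f₀ + 3f₁ + 3f₂ + 2f₃ + 3f₄ + 3f₅ + f₆] = 0.1875·(-19.5) = -3.65625.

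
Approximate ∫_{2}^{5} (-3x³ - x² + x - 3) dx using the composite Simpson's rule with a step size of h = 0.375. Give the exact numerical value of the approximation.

-494.25

h = (5 − 2)/8 = 0.375.
Nodes x₀,…,x₈ = 2, 2.375, 2.75, 3.125, 3.5, 3.875, 4.25, 4.625, 5.
f(x) = -3x³ - x² + x - 3: f₀=-29, f₁=-46.455078125, f₂=-70.203125, f₃=-101.193359375, f₄=-140.375, f₅=-188.697265625, f₆=-247.109375, f₇=-316.560546875, f₈=-398.
(h/3)·[f₀ + 4f₁ + 2f₂ + 4f₃ + 2f₄ + 4f₅ + 2f₆ + 4f₇ + f₈] = 0.125·(-3954) = -494.25.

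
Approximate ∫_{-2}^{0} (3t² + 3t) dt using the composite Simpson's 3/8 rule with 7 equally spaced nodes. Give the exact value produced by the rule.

2

h = (0 − (-2))/6 = 0.333333.
Nodes t₀,…,t₆ = -2, -1.666667, -1.333333, -1, -0.666667, -0.333333, 0.
f(t) = 3t² + 3t: f₀=6, f₁=3.333333, f₂=1.333333, f₃=0, f₄=-0.666667, f₅=-0.666667, f₆=0.
(3h/8)·[f₀ + 3f₁ + 3f₂ + 2f₃ + 3f₄ + 3f₅ + f₆] = 0.125·(16) = 2.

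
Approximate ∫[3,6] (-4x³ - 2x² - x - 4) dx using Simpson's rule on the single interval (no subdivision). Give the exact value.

-1366.5

S = (b−a)/6 · [f(3) + 4f(4.5) + f(6)] = 0.5·[(-133) + 4·(-413.5) + (-946)] = -1366.5.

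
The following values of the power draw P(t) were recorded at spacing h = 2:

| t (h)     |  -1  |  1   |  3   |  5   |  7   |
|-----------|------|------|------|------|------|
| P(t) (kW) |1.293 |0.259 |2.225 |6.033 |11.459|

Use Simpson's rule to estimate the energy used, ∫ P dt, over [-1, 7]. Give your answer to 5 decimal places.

h = 2, n = 4.
(h/3)·[y₀ + 4y₁ + 2y₂ + 4y₃ + y₄] = 0.666667·(42.370) = 28.24667.

28.24667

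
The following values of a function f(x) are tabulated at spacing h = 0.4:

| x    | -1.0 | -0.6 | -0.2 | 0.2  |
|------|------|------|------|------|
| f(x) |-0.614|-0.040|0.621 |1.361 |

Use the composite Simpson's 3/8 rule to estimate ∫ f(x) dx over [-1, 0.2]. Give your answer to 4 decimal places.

h = 0.4, n = 3.
(3h/8)·[y₀ + 3y₁ + 3y₂ + y₃] = 0.15·(2.490) = 0.3735.

0.3735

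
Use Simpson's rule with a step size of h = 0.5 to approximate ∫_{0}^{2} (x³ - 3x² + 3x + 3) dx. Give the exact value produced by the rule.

h = (2 − 0)/4 = 0.5.
Nodes x₀,…,x₄ = 0, 0.5, 1, 1.5, 2.
f(x) = x³ - 3x² + 3x + 3: f₀=3, f₁=3.875, f₂=4, f₃=4.125, f₄=5.
(h/3)·[f₀ + 4f₁ + 2f₂ + 4f₃ + f₄] = 0.166667·(48) = 8.

8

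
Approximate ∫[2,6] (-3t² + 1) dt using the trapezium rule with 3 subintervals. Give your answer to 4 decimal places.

-207.5556

h = (6 − 2)/3 = 1.333333.
Nodes t₀,…,t₃ = 2, 3.333333, 4.666667, 6.
f(t) = -3t² + 1: f₀=-11, f₁=-32.333333, f₂=-64.333333, f₃=-107.
(h/2)·[f₀ + 2f₁ + 2f₂ + f₃] = 0.666667·(-311.333333) = -207.5556.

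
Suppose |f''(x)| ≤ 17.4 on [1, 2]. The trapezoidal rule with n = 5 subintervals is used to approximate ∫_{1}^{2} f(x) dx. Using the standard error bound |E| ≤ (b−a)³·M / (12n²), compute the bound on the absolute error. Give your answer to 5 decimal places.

0.05800

|E| ≤ (1)³·17.4 / (12·5²) = 17.4/300 = 0.05800.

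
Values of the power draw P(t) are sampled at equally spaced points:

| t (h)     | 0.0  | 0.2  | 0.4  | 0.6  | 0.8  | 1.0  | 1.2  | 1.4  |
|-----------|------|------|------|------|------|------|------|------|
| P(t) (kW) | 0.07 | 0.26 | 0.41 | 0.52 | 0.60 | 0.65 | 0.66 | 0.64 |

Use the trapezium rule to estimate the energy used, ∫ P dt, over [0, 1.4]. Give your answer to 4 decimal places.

0.6910

h = 0.2, n = 7.
(h/2)·[y₀ + 2y₁ + 2y₂ + 2y₃ + 2y₄ + 2y₅ + 2y₆ + y₇] = 0.1·(6.91) = 0.6910.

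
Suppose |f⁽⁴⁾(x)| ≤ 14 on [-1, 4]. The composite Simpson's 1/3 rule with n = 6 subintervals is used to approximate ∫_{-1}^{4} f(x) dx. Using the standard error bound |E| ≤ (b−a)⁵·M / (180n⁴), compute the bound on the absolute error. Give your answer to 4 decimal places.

|E| ≤ (5)⁵·14 / (180·6⁴) = 43750/233280 = 0.1875.

0.1875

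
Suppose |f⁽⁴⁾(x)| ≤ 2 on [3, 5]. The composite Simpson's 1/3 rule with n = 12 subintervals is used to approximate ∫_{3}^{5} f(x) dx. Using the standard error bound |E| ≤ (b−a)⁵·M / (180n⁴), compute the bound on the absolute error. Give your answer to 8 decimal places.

|E| ≤ (2)⁵·2 / (180·12⁴) = 64/3732480 = 0.00001715.

0.00001715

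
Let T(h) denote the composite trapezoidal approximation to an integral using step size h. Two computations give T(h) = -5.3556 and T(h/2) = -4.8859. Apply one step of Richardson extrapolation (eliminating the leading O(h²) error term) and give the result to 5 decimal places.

-4.72933

R = (4·T(h/2) − T(h)) / 3 = (4·(-4.8859) − (-5.3556))/3 = (-14.1880)/3 = -4.72933.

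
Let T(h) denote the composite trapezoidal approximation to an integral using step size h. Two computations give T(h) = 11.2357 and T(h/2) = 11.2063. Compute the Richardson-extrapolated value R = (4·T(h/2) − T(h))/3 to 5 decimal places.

11.19650

R = (4·T(h/2) − T(h)) / 3 = (4·11.2063 − 11.2357)/3 = (33.5895)/3 = 11.19650.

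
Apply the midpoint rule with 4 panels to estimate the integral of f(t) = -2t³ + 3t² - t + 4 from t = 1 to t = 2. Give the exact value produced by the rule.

2.03125

h = (2 − 1)/4 = 0.25.
Midpoints m₁,…,m₄ = 1.125, 1.375, 1.625, 1.875.
f(m₁)=3.82421875, f(m₂)=3.09765625, f(m₃)=1.71484375, f(m₄)=-0.51171875.
h·[f(m₁) + f(m₂) + f(m₃) + f(m₄)] = 0.25·(8.125) = 2.03125.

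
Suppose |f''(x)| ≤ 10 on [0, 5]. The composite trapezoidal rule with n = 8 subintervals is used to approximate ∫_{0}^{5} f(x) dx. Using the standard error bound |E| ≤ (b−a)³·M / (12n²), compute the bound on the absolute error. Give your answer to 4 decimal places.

1.6276

|E| ≤ (5)³·10 / (12·8²) = 1250/768 = 1.6276.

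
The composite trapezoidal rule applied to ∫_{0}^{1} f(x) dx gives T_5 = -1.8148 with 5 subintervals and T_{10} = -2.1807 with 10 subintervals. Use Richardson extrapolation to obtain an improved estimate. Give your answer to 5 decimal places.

R = (4·T_{10} − T_5) / 3 = (4·(-2.1807) − (-1.8148))/3 = (-6.9080)/3 = -2.30267.

-2.30267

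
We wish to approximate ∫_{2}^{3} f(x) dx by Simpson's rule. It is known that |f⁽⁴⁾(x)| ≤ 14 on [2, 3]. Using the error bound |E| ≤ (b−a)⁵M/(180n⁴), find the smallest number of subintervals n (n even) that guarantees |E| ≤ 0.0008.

4

Need 14/(180n⁴) ≤ 0.0008.
n⁴ ≥ 14/(180·0.0008) = 97.2222 ⇒ n ≥ 3.1401, so the smallest even n is 4. (n must be even for Simpson's rule.)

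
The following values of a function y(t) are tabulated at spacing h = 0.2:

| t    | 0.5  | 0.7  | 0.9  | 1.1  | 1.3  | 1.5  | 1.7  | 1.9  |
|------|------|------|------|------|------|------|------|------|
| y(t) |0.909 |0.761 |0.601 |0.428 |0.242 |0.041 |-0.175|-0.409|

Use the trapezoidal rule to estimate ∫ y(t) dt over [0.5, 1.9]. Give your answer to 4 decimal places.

h = 0.2, n = 7.
(h/2)·[y₀ + 2y₁ + 2y₂ + 2y₃ + 2y₄ + 2y₅ + 2y₆ + y₇] = 0.1·(4.296) = 0.4296.

0.4296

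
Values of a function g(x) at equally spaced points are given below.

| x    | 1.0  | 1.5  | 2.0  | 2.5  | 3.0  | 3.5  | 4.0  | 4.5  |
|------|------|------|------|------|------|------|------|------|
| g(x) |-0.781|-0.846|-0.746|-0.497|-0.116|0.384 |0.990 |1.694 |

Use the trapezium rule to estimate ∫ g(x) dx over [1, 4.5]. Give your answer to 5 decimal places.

-0.18725

h = 0.5, n = 7.
(h/2)·[y₀ + 2y₁ + 2y₂ + 2y₃ + 2y₄ + 2y₅ + 2y₆ + y₇] = 0.25·(-0.749) = -0.18725.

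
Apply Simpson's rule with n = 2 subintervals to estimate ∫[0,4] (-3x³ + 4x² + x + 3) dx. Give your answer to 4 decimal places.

h = (4 − 0)/2 = 2.
Nodes x₀,…,x₂ = 0, 2, 4.
f(x) = -3x³ + 4x² + x + 3: f₀=3, f₁=-3, f₂=-121.
(h/3)·[f₀ + 4f₁ + f₂] = 0.666667·(-130) = -86.6667.

-86.6667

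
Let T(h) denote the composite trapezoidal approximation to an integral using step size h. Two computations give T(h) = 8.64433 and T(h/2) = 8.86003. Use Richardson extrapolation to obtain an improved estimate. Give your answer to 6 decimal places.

R = (4·T(h/2) − T(h)) / 3 = (4·8.86003 − 8.64433)/3 = (26.79579)/3 = 8.931930.

8.931930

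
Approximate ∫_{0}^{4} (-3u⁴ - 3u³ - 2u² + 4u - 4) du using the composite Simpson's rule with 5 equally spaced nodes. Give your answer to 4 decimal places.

h = (4 − 0)/4 = 1.
Nodes u₀,…,u₄ = 0, 1, 2, 3, 4.
f(u) = -3u⁴ - 3u³ - 2u² + 4u - 4: f₀=-4, f₁=-8, f₂=-76, f₃=-334, f₄=-980.
(h/3)·[f₀ + 4f₁ + 2f₂ + 4f₃ + f₄] = 0.333333·(-2504) = -834.6667.

-834.6667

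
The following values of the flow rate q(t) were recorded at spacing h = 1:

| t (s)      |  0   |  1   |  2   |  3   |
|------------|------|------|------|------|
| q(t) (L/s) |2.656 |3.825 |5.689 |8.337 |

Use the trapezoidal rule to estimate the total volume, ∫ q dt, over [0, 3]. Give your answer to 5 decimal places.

15.01050

h = 1, n = 3.
(h/2)·[y₀ + 2y₁ + 2y₂ + y₃] = 0.5·(30.021) = 15.01050.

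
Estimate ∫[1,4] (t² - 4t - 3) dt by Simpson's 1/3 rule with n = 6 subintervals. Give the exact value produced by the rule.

h = (4 − 1)/6 = 0.5.
Nodes t₀,…,t₆ = 1, 1.5, 2, 2.5, 3, 3.5, 4.
f(t) = t² - 4t - 3: f₀=-6, f₁=-6.75, f₂=-7, f₃=-6.75, f₄=-6, f₅=-4.75, f₆=-3.
(h/3)·[f₀ + 4f₁ + 2f₂ + 4f₃ + 2f₄ + 4f₅ + f₆] = 0.166667·(-108) = -18.

-18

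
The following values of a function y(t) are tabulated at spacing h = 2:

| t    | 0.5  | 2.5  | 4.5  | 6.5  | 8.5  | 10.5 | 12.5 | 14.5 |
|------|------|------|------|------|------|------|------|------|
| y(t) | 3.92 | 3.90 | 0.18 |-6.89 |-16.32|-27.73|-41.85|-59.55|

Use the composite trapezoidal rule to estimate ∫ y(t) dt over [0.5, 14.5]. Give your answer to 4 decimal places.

-233.0500

h = 2, n = 7.
(h/2)·[y₀ + 2y₁ + 2y₂ + 2y₃ + 2y₄ + 2y₅ + 2y₆ + y₇] = 1·(-233.05) = -233.0500.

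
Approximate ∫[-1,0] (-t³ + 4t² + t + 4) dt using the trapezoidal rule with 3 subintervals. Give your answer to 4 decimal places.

h = (0 − (-1))/3 = 0.333333.
Nodes t₀,…,t₃ = -1, -0.666667, -0.333333, 0.
f(t) = -t³ + 4t² + t + 4: f₀=8, f₁=5.407407, f₂=4.148148, f₃=4.
(h/2)·[f₀ + 2f₁ + 2f₂ + f₃] = 0.166667·(31.111111) = 5.1852.

5.1852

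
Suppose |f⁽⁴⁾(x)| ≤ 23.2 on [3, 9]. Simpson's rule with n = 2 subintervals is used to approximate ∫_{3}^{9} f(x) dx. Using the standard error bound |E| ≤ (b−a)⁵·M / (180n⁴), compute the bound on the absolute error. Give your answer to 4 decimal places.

|E| ≤ (6)⁵·23.2 / (180·2⁴) = 180403.2/2880 = 62.6400.

62.6400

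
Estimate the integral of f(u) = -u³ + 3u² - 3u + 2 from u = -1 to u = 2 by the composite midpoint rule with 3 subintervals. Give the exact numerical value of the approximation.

6.375

h = (2 − (-1))/3 = 1.
Midpoints m₁,…,m₃ = -0.5, 0.5, 1.5.
f(m₁)=4.375, f(m₂)=1.125, f(m₃)=0.875.
h·[f(m₁) + f(m₂) + f(m₃)] = 1·(6.375) = 6.375.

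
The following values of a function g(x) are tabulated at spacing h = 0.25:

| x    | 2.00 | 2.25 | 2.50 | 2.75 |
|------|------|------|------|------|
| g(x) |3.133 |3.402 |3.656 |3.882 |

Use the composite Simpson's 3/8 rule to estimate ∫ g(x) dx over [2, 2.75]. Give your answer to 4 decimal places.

2.6427

h = 0.25, n = 3.
(3h/8)·[y₀ + 3y₁ + 3y₂ + y₃] = 0.09375·(28.189) = 2.6427.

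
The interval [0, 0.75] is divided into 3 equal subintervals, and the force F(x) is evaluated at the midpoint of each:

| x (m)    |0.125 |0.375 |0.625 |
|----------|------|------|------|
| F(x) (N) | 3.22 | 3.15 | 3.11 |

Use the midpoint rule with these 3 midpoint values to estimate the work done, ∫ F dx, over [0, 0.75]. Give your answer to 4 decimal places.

h = 0.25, n = 3.
h·[y(m₁) + y(m₂) + y(m₃)] = 0.25·(9.48) = 2.3700.

2.3700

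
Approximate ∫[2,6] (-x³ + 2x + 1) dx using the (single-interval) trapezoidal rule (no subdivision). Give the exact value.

T = (b−a)/2 · [f(2) + f(6)] = 2·[(-3) + (-203)] = -412.

-412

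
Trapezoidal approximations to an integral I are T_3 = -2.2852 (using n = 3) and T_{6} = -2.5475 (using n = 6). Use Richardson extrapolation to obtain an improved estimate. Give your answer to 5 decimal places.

-2.63493

R = (4·T_{6} − T_3) / 3 = (4·(-2.5475) − (-2.2852))/3 = (-7.9048)/3 = -2.63493.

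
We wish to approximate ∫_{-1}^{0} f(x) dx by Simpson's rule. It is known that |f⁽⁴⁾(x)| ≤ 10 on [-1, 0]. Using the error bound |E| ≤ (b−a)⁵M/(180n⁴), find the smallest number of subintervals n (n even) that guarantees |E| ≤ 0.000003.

Need 10/(180n⁴) ≤ 0.000003.
n⁴ ≥ 10/(180·0.000003) = 18518.5 ⇒ n ≥ 11.6655, so the smallest even n is 12. (n must be even for Simpson's rule.)

12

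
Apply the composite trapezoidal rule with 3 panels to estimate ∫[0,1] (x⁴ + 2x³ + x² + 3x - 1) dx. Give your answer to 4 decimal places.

h = (1 − 0)/3 = 0.333333.
Nodes x₀,…,x₃ = 0, 0.333333, 0.666667, 1.
f(x) = x⁴ + 2x³ + x² + 3x - 1: f₀=-1, f₁=0.197531, f₂=2.234568, f₃=6.
(h/2)·[f₀ + 2f₁ + 2f₂ + f₃] = 0.166667·(9.864198) = 1.6440.

1.6440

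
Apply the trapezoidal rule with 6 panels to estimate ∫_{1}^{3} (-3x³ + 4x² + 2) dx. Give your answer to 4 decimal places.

-21.8519

h = (3 − 1)/6 = 0.333333.
Nodes x₀,…,x₆ = 1, 1.333333, 1.666667, 2, 2.333333, 2.666667, 3.
f(x) = -3x³ + 4x² + 2: f₀=3, f₁=2, f₂=-0.777778, f₃=-6, f₄=-14.333333, f₅=-26.444444, f₆=-43.
(h/2)·[f₀ + 2f₁ + 2f₂ + 2f₃ + 2f₄ + 2f₅ + f₆] = 0.166667·(-131.111111) = -21.8519.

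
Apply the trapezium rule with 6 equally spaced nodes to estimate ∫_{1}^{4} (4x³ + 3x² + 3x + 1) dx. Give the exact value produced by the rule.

349.44

h = (4 − 1)/5 = 0.6.
Nodes x₀,…,x₅ = 1, 1.6, 2.2, 2.8, 3.4, 4.
f(x) = 4x³ + 3x² + 3x + 1: f₀=11, f₁=29.864, f₂=64.712, f₃=120.728, f₄=203.096, f₅=317.
(h/2)·[f₀ + 2f₁ + 2f₂ + 2f₃ + 2f₄ + f₅] = 0.3·(1164.8) = 349.44.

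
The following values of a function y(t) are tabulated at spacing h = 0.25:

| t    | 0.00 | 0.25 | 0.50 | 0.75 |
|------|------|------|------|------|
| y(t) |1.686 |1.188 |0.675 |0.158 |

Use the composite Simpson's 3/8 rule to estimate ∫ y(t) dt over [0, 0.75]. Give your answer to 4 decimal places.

0.6968

h = 0.25, n = 3.
(3h/8)·[y₀ + 3y₁ + 3y₂ + y₃] = 0.09375·(7.433) = 0.6968.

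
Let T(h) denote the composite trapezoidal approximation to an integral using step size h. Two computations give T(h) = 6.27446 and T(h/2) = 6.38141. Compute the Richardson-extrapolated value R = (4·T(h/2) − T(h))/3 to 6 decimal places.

R = (4·T(h/2) − T(h)) / 3 = (4·6.38141 − 6.27446)/3 = (19.25118)/3 = 6.417060.

6.417060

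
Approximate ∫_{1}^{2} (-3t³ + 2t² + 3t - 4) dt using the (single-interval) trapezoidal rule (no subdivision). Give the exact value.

-8

T = (b−a)/2 · [f(1) + f(2)] = 0.5·[(-2) + (-14)] = -8.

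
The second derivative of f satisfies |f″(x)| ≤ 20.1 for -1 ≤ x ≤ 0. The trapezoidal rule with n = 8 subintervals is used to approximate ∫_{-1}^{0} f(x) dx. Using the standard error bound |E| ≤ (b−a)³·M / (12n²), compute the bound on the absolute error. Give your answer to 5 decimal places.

|E| ≤ (1)³·20.1 / (12·8²) = 20.1/768 = 0.02617.

0.02617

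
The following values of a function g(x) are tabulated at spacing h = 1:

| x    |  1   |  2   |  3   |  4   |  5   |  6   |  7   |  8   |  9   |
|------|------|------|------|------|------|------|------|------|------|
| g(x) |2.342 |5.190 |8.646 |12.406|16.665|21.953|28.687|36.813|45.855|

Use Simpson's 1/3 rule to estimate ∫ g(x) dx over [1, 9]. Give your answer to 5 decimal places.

h = 1, n = 8.
(h/3)·[y₀ + 4y₁ + 2y₂ + 4y₃ + 2y₄ + 4y₅ + 2y₆ + 4y₇ + y₈] = 0.333333·(461.641) = 153.88033.

153.88033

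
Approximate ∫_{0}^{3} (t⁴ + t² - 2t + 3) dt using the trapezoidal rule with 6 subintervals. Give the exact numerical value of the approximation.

59.96875

h = (3 − 0)/6 = 0.5.
Nodes t₀,…,t₆ = 0, 0.5, 1, 1.5, 2, 2.5, 3.
f(t) = t⁴ + t² - 2t + 3: f₀=3, f₁=2.3125, f₂=3, f₃=7.3125, f₄=19, f₅=43.3125, f₆=87.
(h/2)·[f₀ + 2f₁ + 2f₂ + 2f₃ + 2f₄ + 2f₅ + f₆] = 0.25·(239.875) = 59.96875.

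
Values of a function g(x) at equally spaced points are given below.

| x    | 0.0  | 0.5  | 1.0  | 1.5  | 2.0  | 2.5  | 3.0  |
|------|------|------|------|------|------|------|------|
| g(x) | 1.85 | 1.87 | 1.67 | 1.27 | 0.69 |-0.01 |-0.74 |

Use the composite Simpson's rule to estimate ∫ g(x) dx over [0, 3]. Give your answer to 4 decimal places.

h = 0.5, n = 6.
(h/3)·[y₀ + 4y₁ + 2y₂ + 4y₃ + 2y₄ + 4y₅ + y₆] = 0.166667·(18.35) = 3.0583.

3.0583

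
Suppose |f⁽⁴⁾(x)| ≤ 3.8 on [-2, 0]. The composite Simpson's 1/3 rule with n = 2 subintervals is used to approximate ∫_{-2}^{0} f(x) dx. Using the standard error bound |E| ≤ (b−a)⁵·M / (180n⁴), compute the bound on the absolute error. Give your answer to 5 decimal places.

|E| ≤ (2)⁵·3.8 / (180·2⁴) = 121.6/2880 = 0.04222.

0.04222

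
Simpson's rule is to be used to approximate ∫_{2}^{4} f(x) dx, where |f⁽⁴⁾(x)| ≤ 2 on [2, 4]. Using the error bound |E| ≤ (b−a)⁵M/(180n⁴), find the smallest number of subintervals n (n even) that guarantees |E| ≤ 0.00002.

12

Need 64/(180n⁴) ≤ 0.00002.
n⁴ ≥ 64/(180·0.00002) = 17777.8 ⇒ n ≥ 11.5470, so the smallest even n is 12. (n must be even for Simpson's rule.)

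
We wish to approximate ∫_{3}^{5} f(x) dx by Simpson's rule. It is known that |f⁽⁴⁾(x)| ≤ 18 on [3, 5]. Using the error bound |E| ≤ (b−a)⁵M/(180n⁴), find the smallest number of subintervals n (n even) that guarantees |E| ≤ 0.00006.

16

Need 576/(180n⁴) ≤ 0.00006.
n⁴ ≥ 576/(180·0.00006) = 53333.3 ⇒ n ≥ 15.1967, so the smallest even n is 16. (n must be even for Simpson's rule.)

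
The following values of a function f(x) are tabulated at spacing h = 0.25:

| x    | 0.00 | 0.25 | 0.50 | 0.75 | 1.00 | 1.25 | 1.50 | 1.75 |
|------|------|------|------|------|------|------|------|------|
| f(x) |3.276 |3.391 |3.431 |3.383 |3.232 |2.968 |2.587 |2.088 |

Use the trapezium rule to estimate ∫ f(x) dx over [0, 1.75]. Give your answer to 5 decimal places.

5.41850

h = 0.25, n = 7.
(h/2)·[y₀ + 2y₁ + 2y₂ + 2y₃ + 2y₄ + 2y₅ + 2y₆ + y₇] = 0.125·(43.348) = 5.41850.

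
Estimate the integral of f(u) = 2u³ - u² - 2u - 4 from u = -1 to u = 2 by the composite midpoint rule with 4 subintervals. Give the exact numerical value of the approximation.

h = (2 − (-1))/4 = 0.75.
Midpoints m₁,…,m₄ = -0.625, 0.125, 0.875, 1.625.
f(m₁)=-3.62890625, f(m₂)=-4.26171875, f(m₃)=-5.17578125, f(m₄)=-1.30859375.
h·[f(m₁) + f(m₂) + f(m₃) + f(m₄)] = 0.75·(-14.375) = -10.78125.

-10.78125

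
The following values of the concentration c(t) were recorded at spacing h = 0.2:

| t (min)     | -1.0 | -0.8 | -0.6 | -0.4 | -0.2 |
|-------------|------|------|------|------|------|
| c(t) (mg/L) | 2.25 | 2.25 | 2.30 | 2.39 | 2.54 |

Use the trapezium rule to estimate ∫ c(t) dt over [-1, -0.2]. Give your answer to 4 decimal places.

1.8670

h = 0.2, n = 4.
(h/2)·[y₀ + 2y₁ + 2y₂ + 2y₃ + y₄] = 0.1·(18.67) = 1.8670.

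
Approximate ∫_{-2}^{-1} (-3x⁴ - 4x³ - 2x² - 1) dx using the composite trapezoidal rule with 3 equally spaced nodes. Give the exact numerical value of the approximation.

h = (-1 − (-2))/2 = 0.5.
Nodes x₀,…,x₂ = -2, -1.5, -1.
f(x) = -3x⁴ - 4x³ - 2x² - 1: f₀=-25, f₁=-7.1875, f₂=-2.
(h/2)·[f₀ + 2f₁ + f₂] = 0.25·(-41.375) = -10.34375.

-10.34375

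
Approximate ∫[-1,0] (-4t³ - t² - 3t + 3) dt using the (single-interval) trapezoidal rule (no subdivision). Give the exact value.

T = (b−a)/2 · [f(-1) + f(0)] = 0.5·[9 + 3] = 6.

6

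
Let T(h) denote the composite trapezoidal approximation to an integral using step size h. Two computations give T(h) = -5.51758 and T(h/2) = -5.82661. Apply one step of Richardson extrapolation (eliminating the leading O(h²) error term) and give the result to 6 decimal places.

-5.929620

R = (4·T(h/2) − T(h)) / 3 = (4·(-5.82661) − (-5.51758))/3 = (-17.78886)/3 = -5.929620.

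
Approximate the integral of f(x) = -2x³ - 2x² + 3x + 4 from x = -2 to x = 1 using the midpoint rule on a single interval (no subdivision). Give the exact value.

M = (b−a)·f(-0.5) = 3·(2.25) = 6.75.

6.75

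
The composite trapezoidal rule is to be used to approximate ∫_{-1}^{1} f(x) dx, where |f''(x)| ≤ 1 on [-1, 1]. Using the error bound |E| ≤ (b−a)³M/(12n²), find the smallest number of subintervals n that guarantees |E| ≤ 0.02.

Need 8/(12n²) ≤ 0.02.
n² ≥ 8/(12·0.02) = 33.3333 ⇒ n ≥ 5.7735, so the smallest n is 6.

6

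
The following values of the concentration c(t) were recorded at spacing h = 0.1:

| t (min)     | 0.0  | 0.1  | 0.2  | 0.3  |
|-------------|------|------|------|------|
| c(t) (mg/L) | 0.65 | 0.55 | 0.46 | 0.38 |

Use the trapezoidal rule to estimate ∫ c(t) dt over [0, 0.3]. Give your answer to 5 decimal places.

0.15250

h = 0.1, n = 3.
(h/2)·[y₀ + 2y₁ + 2y₂ + y₃] = 0.05·(3.05) = 0.15250.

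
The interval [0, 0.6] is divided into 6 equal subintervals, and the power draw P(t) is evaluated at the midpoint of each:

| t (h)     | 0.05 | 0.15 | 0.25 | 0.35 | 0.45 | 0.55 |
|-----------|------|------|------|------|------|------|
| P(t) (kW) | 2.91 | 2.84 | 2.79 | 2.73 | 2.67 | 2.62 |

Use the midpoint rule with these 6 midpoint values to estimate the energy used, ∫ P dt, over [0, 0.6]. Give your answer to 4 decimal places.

1.6560

h = 0.1, n = 6.
h·[y(m₁) + y(m₂) + y(m₃) + y(m₄) + y(m₅) + y(m₆)] = 0.1·(16.56) = 1.6560.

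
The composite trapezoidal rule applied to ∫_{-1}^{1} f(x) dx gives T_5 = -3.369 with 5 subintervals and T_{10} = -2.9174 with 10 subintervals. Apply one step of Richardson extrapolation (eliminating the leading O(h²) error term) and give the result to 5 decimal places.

R = (4·T_{10} − T_5) / 3 = (4·(-2.9174) − (-3.369))/3 = (-8.3006)/3 = -2.76687.

-2.76687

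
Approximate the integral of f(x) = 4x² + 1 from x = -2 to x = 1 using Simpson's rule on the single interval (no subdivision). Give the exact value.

15

S = (b−a)/6 · [f(-2) + 4f(-0.5) + f(1)] = 0.5·[17 + 4·2 + 5] = 15.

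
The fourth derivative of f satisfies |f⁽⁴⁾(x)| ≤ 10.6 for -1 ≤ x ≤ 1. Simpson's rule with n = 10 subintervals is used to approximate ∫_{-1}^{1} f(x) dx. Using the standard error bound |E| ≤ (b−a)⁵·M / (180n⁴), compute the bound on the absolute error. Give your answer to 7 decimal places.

0.0001884

|E| ≤ (2)⁵·10.6 / (180·10⁴) = 339.2/1800000 = 0.0001884.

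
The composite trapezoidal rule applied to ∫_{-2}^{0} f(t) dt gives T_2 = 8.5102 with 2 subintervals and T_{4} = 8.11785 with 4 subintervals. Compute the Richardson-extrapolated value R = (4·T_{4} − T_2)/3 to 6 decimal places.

R = (4·T_{4} − T_2) / 3 = (4·8.11785 − 8.5102)/3 = (23.96120)/3 = 7.987067.

7.987067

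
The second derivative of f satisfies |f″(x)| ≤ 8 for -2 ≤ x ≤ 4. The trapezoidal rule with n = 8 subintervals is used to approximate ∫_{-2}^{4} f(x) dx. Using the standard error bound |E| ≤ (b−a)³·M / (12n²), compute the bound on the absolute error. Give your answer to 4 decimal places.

|E| ≤ (6)³·8 / (12·8²) = 1728/768 = 2.2500.

2.2500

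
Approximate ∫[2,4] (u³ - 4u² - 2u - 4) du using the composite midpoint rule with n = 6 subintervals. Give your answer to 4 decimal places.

h = (4 − 2)/6 = 0.333333.
Midpoints m₁,…,m₆ = 2.166667, 2.5, 2.833333, 3.166667, 3.5, 3.833333.
f(m₁)=-16.939815, f(m₂)=-18.375, f(m₃)=-19.032407, f(m₄)=-18.689815, f(m₅)=-17.125, f(m₆)=-14.115741.
h·[f(m₁) + f(m₂) + f(m₃) + f(m₄) + f(m₅) + f(m₆)] = 0.333333·(-104.277778) = -34.7593.

-34.7593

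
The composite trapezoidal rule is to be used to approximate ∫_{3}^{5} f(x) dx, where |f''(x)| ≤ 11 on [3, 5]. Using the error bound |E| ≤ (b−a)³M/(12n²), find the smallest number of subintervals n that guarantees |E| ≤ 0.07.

Need 88/(12n²) ≤ 0.07.
n² ≥ 88/(12·0.07) = 104.762 ⇒ n ≥ 10.2353, so the smallest n is 11.

11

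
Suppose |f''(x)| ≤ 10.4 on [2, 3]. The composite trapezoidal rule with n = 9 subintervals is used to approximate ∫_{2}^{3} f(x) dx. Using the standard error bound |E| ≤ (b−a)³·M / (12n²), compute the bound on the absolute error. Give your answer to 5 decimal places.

|E| ≤ (1)³·10.4 / (12·9²) = 10.4/972 = 0.01070.

0.01070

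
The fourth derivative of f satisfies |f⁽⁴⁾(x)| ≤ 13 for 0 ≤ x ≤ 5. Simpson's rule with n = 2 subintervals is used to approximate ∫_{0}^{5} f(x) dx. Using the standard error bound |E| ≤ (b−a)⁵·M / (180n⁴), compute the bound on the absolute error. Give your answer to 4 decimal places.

14.1059

|E| ≤ (5)⁵·13 / (180·2⁴) = 40625/2880 = 14.1059.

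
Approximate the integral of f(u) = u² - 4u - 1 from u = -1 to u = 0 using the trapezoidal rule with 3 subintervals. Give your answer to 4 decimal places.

1.3519

h = (0 − (-1))/3 = 0.333333.
Nodes u₀,…,u₃ = -1, -0.666667, -0.333333, 0.
f(u) = u² - 4u - 1: f₀=4, f₁=2.111111, f₂=0.444444, f₃=-1.
(h/2)·[f₀ + 2f₁ + 2f₂ + f₃] = 0.166667·(8.111111) = 1.3519.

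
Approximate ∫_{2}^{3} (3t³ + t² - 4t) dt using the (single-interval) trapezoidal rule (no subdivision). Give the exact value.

49

T = (b−a)/2 · [f(2) + f(3)] = 0.5·[20 + 78] = 49.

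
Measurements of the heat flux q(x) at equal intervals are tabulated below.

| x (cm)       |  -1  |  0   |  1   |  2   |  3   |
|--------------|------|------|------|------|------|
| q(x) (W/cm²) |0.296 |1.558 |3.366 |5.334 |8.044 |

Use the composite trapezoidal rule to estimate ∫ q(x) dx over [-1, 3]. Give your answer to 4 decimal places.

h = 1, n = 4.
(h/2)·[y₀ + 2y₁ + 2y₂ + 2y₃ + y₄] = 0.5·(28.856) = 14.4280.

14.4280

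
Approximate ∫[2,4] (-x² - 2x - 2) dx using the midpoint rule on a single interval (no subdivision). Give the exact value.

-34

M = (b−a)·f(3) = 2·(-17) = -34.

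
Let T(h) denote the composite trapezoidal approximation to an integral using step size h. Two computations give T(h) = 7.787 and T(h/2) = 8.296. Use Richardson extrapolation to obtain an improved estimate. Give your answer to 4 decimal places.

R = (4·T(h/2) − T(h)) / 3 = (4·8.296 − 7.787)/3 = (25.397)/3 = 8.4657.

8.4657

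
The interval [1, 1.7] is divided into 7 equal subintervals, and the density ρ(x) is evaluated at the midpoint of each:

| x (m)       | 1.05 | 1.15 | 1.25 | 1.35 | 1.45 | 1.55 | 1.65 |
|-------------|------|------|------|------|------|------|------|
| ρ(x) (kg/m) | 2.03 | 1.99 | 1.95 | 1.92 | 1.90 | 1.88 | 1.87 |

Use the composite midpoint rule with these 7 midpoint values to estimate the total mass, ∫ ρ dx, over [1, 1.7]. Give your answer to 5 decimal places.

h = 0.1, n = 7.
h·[y(m₁) + y(m₂) + y(m₃) + y(m₄) + y(m₅) + y(m₆) + y(m₇)] = 0.1·(13.54) = 1.35400.

1.35400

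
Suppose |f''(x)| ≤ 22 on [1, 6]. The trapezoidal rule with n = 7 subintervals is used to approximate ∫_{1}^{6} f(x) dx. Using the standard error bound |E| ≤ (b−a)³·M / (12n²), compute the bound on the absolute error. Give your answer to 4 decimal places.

4.6769

|E| ≤ (5)³·22 / (12·7²) = 2750/588 = 4.6769.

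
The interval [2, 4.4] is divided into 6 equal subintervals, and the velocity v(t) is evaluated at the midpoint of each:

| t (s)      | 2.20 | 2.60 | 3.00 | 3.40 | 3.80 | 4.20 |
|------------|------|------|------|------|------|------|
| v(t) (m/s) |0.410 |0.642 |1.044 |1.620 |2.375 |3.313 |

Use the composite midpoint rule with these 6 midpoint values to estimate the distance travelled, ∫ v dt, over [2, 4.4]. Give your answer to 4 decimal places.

h = 0.4, n = 6.
h·[y(m₁) + y(m₂) + y(m₃) + y(m₄) + y(m₅) + y(m₆)] = 0.4·(9.404) = 3.7616.

3.7616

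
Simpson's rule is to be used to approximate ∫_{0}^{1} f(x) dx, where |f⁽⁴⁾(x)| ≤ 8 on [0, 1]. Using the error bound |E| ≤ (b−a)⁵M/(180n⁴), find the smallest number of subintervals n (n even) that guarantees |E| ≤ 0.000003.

12

Need 8/(180n⁴) ≤ 0.000003.
n⁴ ≥ 8/(180·0.000003) = 14814.8 ⇒ n ≥ 11.0325, so the smallest even n is 12. (n must be even for Simpson's rule.)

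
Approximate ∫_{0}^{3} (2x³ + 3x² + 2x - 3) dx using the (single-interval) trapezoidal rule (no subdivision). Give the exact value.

121.5

T = (b−a)/2 · [f(0) + f(3)] = 1.5·[(-3) + 84] = 121.5.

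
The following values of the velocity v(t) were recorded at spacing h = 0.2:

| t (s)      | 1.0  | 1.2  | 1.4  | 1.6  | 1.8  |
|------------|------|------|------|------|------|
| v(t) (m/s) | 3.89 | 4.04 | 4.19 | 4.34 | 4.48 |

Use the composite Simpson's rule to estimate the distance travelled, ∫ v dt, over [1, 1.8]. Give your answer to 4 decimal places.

h = 0.2, n = 4.
(h/3)·[y₀ + 4y₁ + 2y₂ + 4y₃ + y₄] = 0.066667·(50.27) = 3.3513.

3.3513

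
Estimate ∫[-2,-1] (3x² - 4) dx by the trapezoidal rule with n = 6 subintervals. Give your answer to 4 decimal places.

3.0139

h = (-1 − (-2))/6 = 0.166667.
Nodes x₀,…,x₆ = -2, -1.833333, -1.666667, -1.5, -1.333333, -1.166667, -1.
f(x) = 3x² - 4: f₀=8, f₁=6.083333, f₂=4.333333, f₃=2.75, f₄=1.333333, f₅=0.083333, f₆=-1.
(h/2)·[f₀ + 2f₁ + 2f₂ + 2f₃ + 2f₄ + 2f₅ + f₆] = 0.083333·(36.166667) = 3.0139.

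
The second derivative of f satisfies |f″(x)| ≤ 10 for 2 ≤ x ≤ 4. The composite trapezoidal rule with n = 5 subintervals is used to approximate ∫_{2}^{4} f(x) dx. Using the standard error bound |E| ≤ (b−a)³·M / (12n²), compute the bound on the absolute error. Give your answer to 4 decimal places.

|E| ≤ (2)³·10 / (12·5²) = 80/300 = 0.2667.

0.2667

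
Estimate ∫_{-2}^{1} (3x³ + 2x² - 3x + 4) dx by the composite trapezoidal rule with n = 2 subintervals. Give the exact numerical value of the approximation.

8.4375

h = (1 − (-2))/2 = 1.5.
Nodes x₀,…,x₂ = -2, -0.5, 1.
f(x) = 3x³ + 2x² - 3x + 4: f₀=-6, f₁=5.625, f₂=6.
(h/2)·[f₀ + 2f₁ + f₂] = 0.75·(11.25) = 8.4375.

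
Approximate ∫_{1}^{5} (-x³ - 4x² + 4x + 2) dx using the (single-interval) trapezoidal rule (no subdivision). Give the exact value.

T = (b−a)/2 · [f(1) + f(5)] = 2·[1 + (-203)] = -404.

-404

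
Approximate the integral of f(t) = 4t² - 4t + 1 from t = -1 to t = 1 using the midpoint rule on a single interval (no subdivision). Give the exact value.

2

M = (b−a)·f(0) = 2·(1) = 2.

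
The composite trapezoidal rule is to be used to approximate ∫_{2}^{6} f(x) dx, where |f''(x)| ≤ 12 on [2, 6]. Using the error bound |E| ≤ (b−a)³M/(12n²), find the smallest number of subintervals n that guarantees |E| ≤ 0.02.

57

Need 768/(12n²) ≤ 0.02.
n² ≥ 768/(12·0.02) = 3200 ⇒ n ≥ 56.5685, so the smallest n is 57.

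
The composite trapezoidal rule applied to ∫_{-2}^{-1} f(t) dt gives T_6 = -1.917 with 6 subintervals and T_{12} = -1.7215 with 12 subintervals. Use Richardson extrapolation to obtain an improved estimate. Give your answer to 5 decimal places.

-1.65633

R = (4·T_{12} − T_6) / 3 = (4·(-1.7215) − (-1.917))/3 = (-4.9690)/3 = -1.65633.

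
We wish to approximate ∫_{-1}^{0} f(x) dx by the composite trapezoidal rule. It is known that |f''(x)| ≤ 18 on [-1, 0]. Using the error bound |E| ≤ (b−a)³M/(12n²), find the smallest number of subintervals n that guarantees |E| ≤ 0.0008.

Need 18/(12n²) ≤ 0.0008.
n² ≥ 18/(12·0.0008) = 1875 ⇒ n ≥ 43.3013, so the smallest n is 44.

44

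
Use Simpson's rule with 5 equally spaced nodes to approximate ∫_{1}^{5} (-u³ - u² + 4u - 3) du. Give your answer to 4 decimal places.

-161.3333

h = (5 − 1)/4 = 1.
Nodes u₀,…,u₄ = 1, 2, 3, 4, 5.
f(u) = -u³ - u² + 4u - 3: f₀=-1, f₁=-7, f₂=-27, f₃=-67, f₄=-133.
(h/3)·[f₀ + 4f₁ + 2f₂ + 4f₃ + f₄] = 0.333333·(-484) = -161.3333.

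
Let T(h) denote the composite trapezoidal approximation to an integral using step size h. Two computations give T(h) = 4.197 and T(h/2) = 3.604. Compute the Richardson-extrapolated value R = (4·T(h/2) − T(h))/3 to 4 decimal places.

R = (4·T(h/2) − T(h)) / 3 = (4·3.604 − 4.197)/3 = (10.219)/3 = 3.4063.

3.4063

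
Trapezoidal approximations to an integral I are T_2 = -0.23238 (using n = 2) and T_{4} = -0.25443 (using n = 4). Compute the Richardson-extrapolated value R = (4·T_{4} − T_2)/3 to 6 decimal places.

R = (4·T_{4} − T_2) / 3 = (4·(-0.25443) − (-0.23238))/3 = (-0.78534)/3 = -0.261780.

-0.261780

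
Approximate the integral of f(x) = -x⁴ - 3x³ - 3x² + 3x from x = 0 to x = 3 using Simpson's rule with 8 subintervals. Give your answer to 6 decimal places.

-122.857910

h = (3 − 0)/8 = 0.375.
Nodes x₀,…,x₈ = 0, 0.375, 0.75, 1.125, 1.5, 1.875, 2.25, 2.625, 3.
f(x) = -x⁴ - 3x³ - 3x² + 3x: f₀=0, f₁=0.525146484375, f₂=-1.01953125, f₃=-6.295166015625, f₄=-17.4375, f₅=-37.056884765625, f₆=-68.23828125, f₇=-114.541259765625, f₈=-180.
(h/3)·[f₀ + 4f₁ + 2f₂ + 4f₃ + 2f₄ + 4f₅ + 2f₆ + 4f₇ + f₈] = 0.125·(-982.86328125) = -122.857910.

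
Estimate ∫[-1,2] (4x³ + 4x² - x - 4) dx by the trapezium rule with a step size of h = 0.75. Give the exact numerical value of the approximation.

h = (2 − (-1))/4 = 0.75.
Nodes x₀,…,x₄ = -1, -0.25, 0.5, 1.25, 2.
f(x) = 4x³ + 4x² - x - 4: f₀=-3, f₁=-3.5625, f₂=-3, f₃=8.8125, f₄=42.
(h/2)·[f₀ + 2f₁ + 2f₂ + 2f₃ + f₄] = 0.375·(43.5) = 16.3125.

16.3125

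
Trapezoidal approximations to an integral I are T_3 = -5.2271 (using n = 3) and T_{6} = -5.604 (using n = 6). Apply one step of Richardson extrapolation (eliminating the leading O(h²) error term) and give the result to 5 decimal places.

-5.72963

R = (4·T_{6} − T_3) / 3 = (4·(-5.604) − (-5.2271))/3 = (-17.1889)/3 = -5.72963.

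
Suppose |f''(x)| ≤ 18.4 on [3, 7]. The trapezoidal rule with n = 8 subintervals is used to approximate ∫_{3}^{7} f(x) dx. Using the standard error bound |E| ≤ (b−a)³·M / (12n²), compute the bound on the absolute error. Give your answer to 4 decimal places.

1.5333

|E| ≤ (4)³·18.4 / (12·8²) = 1177.6/768 = 1.5333.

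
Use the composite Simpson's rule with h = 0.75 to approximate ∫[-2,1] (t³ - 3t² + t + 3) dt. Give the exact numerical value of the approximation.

-5.25

h = (1 − (-2))/4 = 0.75.
Nodes t₀,…,t₄ = -2, -1.25, -0.5, 0.25, 1.
f(t) = t³ - 3t² + t + 3: f₀=-19, f₁=-4.890625, f₂=1.625, f₃=3.078125, f₄=2.
(h/3)·[f₀ + 4f₁ + 2f₂ + 4f₃ + f₄] = 0.25·(-21) = -5.25.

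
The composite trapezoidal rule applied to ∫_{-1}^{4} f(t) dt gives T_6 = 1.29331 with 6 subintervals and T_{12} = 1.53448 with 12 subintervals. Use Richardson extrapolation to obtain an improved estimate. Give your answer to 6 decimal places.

R = (4·T_{12} − T_6) / 3 = (4·1.53448 − 1.29331)/3 = (4.84461)/3 = 1.614870.

1.614870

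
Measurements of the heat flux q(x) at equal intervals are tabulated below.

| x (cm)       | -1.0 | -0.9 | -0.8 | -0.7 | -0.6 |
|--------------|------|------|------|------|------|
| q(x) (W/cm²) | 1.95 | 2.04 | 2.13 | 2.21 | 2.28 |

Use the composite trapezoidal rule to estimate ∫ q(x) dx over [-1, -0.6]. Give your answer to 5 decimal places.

0.84950

h = 0.1, n = 4.
(h/2)·[y₀ + 2y₁ + 2y₂ + 2y₃ + y₄] = 0.05·(16.99) = 0.84950.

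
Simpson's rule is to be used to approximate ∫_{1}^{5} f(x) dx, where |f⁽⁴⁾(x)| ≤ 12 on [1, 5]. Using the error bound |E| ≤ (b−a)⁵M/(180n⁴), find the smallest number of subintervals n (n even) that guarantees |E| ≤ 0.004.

12

Need 12288/(180n⁴) ≤ 0.004.
n⁴ ≥ 12288/(180·0.004) = 17066.7 ⇒ n ≥ 11.4298, so the smallest even n is 12. (n must be even for Simpson's rule.)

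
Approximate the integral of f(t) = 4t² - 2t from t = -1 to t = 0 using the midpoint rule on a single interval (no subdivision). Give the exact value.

2

M = (b−a)·f(-0.5) = 1·(2) = 2.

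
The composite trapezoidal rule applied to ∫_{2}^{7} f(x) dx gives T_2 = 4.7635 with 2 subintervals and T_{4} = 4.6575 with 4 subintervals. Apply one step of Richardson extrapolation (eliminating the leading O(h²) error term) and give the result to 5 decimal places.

4.62217

R = (4·T_{4} − T_2) / 3 = (4·4.6575 − 4.7635)/3 = (13.8665)/3 = 4.62217.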